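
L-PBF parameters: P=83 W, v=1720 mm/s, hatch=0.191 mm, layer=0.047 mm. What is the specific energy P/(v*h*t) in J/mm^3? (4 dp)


Build rate = 1720 * 0.191 * 0.047 = 15.44044 mm^3/s
SE = 83 / 15.44044 = 5.3755 J/mm^3


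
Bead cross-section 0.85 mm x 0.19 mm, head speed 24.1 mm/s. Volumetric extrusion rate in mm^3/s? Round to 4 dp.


Rate = 0.85 * 0.19 * 24.1 = 3.8922 mm^3/s


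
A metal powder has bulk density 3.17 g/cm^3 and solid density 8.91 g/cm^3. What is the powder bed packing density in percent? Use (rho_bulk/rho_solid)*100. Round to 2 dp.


Packing = (3.17/8.91)*100 = 35.58 %


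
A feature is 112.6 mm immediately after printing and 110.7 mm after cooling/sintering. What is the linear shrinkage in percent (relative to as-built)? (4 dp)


Shrinkage = ((112.6-110.7)/112.6)*100 = 1.6874 %


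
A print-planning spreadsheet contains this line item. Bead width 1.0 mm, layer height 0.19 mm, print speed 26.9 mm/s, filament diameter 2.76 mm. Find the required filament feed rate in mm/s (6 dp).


Q = 1.0 * 0.19 * 26.9 = 5.111 mm^3/s
A_fil = pi*(2.76/2)^2 = 5.98284905 mm^2
v_feed = 5.111 / 5.98284905 = 0.854275 mm/s


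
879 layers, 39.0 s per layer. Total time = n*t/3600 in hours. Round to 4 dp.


t = 879 * 39.0 / 3600 = 9.5225 hrs


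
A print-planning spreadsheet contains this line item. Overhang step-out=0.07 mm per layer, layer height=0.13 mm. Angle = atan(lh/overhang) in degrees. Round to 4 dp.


angle = atan(0.13/0.07) = 61.6992 degrees


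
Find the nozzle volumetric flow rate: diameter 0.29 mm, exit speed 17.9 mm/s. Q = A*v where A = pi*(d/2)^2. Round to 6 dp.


A = pi*(0.29/2)^2 = 0.06605199 mm^2
Q = 0.06605199 * 17.9 = 1.182331 mm^3/s


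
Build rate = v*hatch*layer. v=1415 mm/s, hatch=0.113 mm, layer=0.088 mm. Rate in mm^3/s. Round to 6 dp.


Rate = 1415 * 0.113 * 0.088 = 14.07076 mm^3/s


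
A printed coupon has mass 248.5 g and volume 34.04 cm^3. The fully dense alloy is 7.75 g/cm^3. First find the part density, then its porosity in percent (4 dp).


rho_part = 248.5 / 34.04 = 7.30023502 g/cm^3
Porosity = (1 - 7.30023502/7.75)*100 = 5.8034 %


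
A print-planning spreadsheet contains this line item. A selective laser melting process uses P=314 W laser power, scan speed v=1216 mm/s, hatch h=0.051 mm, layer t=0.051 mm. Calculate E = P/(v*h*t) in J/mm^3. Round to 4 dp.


E = 314 / (1216*0.051*0.051) = 99.2786 J/mm^3


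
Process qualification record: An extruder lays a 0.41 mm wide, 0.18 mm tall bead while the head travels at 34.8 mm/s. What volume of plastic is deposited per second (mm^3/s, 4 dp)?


Rate = 0.41 * 0.18 * 34.8 = 2.5682 mm^3/s


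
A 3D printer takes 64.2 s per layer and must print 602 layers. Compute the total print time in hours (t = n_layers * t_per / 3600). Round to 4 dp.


t = 602 * 64.2 / 3600 = 10.7357 hrs


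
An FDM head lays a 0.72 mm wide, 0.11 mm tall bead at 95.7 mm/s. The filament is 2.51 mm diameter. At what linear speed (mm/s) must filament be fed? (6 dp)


Q = 0.72 * 0.11 * 95.7 = 7.57944 mm^3/s
A_fil = pi*(2.51/2)^2 = 4.94808697 mm^2
v_feed = 7.57944 / 4.94808697 = 1.531792 mm/s


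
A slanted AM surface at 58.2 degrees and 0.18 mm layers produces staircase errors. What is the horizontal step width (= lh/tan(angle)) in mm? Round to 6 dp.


step = 0.18 / tan(58.2) = 0.111605 mm


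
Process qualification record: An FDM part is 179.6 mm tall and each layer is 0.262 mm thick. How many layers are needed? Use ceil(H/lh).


Layers = ceil(179.6/0.262) = 686


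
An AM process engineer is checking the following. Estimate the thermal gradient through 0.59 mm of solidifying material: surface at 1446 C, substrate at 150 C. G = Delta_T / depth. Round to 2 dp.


G = (1446-150)/0.59 = 2196.61 C/mm


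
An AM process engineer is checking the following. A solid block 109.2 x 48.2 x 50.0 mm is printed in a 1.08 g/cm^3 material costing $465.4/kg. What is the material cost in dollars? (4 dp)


V = 109.2 * 48.2 * 50.0 = 263172.0 mm^3 = 263.172 cm^3
Mass = 263.172 * 1.08 / 1000 = 0.28422576 kg
Cost = 0.28422576 * 465.4 = 132.2787 $


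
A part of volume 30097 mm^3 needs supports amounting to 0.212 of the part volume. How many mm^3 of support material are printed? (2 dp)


V_support = 30097 * 0.212 = 6380.56 mm^3


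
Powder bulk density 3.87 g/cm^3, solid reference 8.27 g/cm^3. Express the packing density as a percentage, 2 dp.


Packing = (3.87/8.27)*100 = 46.8 %


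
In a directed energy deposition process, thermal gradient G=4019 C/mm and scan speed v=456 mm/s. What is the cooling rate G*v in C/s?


CR = 4019 * 456 = 1832664 C/s


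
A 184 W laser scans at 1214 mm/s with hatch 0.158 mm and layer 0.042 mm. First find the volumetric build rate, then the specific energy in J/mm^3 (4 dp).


Build rate = 1214 * 0.158 * 0.042 = 8.056104 mm^3/s
SE = 184 / 8.056104 = 22.8398 J/mm^3


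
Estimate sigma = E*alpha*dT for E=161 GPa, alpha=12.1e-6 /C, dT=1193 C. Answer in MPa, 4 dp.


sigma = 161*1000 * 12.1e-6 * 1193 = 2324.0833 MPa


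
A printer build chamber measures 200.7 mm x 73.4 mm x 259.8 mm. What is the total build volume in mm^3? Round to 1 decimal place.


V = 200.7 * 73.4 * 259.8 = 3827212.5 mm^3


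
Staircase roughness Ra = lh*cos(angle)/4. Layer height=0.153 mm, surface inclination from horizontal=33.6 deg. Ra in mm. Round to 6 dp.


Ra = 0.153 * cos(33.6) / 4 = 0.031859 mm


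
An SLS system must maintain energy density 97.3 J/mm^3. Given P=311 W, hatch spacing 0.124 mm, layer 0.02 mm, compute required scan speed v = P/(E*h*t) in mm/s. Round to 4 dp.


v = 311 / (97.3*0.124*0.02) = 1288.8307 mm/s


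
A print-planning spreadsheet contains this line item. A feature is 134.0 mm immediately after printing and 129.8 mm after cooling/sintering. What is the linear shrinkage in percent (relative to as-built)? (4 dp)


Shrinkage = ((134.0-129.8)/134.0)*100 = 3.1343 %


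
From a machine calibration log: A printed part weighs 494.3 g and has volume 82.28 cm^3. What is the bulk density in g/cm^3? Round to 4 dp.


rho = 494.3 / 82.28 = 6.0075 g/cm^3


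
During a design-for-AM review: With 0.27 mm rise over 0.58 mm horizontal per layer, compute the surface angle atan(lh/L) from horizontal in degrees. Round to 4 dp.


angle = atan(0.27/0.58) = 24.9628 degrees


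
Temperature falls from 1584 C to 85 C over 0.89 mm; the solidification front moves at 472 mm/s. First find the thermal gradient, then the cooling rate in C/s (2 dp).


G = (1584-85)/0.89 = 1684.26966292 C/mm
CR = 1684.26966292 * 472 = 794975.28 C/s


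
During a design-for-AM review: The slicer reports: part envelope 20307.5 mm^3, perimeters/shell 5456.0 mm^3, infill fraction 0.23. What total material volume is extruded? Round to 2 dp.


V_infill = (20307.5 - 5456.0) * 0.23 = 3415.85
V_total = 5456.0 + 3415.85 = 8871.85 mm^3


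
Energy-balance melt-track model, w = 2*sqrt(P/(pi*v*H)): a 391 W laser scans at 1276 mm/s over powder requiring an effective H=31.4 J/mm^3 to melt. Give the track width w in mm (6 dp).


w = 2*sqrt(391/(pi*1276*31.4)) = 0.111469 mm


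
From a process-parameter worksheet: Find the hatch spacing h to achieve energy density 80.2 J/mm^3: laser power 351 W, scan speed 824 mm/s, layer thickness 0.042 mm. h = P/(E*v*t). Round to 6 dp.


h = 351 / (80.2*824*0.042) = 0.126461 mm


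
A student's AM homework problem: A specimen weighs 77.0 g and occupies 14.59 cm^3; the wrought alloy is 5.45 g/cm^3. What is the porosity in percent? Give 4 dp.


rho_part = 77.0 / 14.59 = 5.27758739 g/cm^3
Porosity = (1 - 5.27758739/5.45)*100 = 3.1635 %


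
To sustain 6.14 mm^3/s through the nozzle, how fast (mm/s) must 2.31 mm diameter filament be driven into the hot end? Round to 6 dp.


A = pi*(2.31/2)^2 = 4.190963
v = 6.14 / 4.190963 = 1.465057 mm/s


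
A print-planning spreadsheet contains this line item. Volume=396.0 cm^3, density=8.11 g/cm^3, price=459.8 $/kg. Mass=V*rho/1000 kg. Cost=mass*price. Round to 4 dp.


Mass = 396.0*8.11/1000 = 3.21156 kg
Cost = 3.21156 * 459.8 = 1476.6753 $


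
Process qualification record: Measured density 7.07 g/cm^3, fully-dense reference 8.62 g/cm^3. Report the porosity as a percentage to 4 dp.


Porosity = (1-7.07/8.62)*100 = 17.9814 %


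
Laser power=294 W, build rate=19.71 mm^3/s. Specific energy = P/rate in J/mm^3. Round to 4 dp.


SE = 294 / 19.71 = 14.9163 J/mm^3


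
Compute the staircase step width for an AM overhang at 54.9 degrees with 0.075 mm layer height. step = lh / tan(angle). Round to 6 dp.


step = 0.075 / tan(54.9) = 0.052711 mm


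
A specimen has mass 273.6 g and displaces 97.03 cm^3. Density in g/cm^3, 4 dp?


rho = 273.6 / 97.03 = 2.8197 g/cm^3


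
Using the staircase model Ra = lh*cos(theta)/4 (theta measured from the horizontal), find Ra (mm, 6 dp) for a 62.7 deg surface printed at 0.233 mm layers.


Ra = 0.233 * cos(62.7) / 4 = 0.026716 mm


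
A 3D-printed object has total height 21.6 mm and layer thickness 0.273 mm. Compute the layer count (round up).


Layers = ceil(21.6/0.273) = 80


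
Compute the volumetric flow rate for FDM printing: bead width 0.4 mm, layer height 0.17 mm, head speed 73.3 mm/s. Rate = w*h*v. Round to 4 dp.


Rate = 0.4 * 0.17 * 73.3 = 4.9844 mm^3/s


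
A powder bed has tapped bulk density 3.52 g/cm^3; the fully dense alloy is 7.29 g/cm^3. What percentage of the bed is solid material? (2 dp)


Packing = (3.52/7.29)*100 = 48.29 %


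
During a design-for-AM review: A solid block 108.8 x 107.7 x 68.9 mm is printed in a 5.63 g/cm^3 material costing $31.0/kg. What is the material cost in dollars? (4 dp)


V = 108.8 * 107.7 * 68.9 = 807353.664 mm^3 = 807.353664 cm^3
Mass = 807.353664 * 5.63 / 1000 = 4.54540113 kg
Cost = 4.54540113 * 31.0 = 140.9074 $


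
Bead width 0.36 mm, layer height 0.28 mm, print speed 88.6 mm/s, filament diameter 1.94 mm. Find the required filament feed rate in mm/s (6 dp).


Q = 0.36 * 0.28 * 88.6 = 8.93088 mm^3/s
A_fil = pi*(1.94/2)^2 = 2.95592453 mm^2
v_feed = 8.93088 / 2.95592453 = 3.021349 mm/s


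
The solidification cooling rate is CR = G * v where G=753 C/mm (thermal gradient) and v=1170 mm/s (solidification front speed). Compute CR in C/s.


CR = 753 * 1170 = 881010 C/s


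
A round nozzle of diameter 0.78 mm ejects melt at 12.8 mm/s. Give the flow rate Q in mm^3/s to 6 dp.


A = pi*(0.78/2)^2 = 0.47783624 mm^2
Q = 0.47783624 * 12.8 = 6.116304 mm^3/s


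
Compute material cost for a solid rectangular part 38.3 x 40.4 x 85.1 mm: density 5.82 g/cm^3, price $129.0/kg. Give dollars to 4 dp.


V = 38.3 * 40.4 * 85.1 = 131676.932 mm^3 = 131.676932 cm^3
Mass = 131.676932 * 5.82 / 1000 = 0.76635974 kg
Cost = 0.76635974 * 129.0 = 98.8604 $


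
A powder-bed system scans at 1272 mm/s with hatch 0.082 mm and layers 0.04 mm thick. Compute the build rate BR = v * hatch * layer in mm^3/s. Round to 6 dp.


Rate = 1272 * 0.082 * 0.04 = 4.17216 mm^3/s


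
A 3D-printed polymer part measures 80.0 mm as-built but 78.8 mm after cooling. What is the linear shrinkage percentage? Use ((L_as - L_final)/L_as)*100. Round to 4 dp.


Shrinkage = ((80.0-78.8)/80.0)*100 = 1.5 %


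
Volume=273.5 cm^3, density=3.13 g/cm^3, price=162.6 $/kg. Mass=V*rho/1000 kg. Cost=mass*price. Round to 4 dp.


Mass = 273.5*3.13/1000 = 0.856055 kg
Cost = 0.856055 * 162.6 = 139.1945 $


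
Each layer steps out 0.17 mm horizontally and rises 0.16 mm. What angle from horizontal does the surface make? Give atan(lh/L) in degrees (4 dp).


angle = atan(0.16/0.17) = 43.2643 degrees


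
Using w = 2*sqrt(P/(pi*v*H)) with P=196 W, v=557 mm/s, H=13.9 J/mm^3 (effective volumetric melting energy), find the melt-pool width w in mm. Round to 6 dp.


w = 2*sqrt(196/(pi*557*13.9)) = 0.179535 mm


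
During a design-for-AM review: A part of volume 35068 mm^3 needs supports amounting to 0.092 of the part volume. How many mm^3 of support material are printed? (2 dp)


V_support = 35068 * 0.092 = 3226.26 mm^3


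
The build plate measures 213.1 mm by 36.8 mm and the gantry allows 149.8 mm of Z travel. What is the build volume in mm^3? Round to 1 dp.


V = 213.1 * 36.8 * 149.8 = 1174743.6 mm^3


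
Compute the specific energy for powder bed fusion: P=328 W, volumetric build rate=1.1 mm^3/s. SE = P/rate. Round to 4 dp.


SE = 328 / 1.1 = 298.1818 J/mm^3


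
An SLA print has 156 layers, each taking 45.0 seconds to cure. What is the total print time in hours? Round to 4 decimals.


t = 156 * 45.0 / 3600 = 1.95 hrs


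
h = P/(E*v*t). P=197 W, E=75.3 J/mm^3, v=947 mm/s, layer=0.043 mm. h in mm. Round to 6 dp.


h = 197 / (75.3*947*0.043) = 0.064247 mm


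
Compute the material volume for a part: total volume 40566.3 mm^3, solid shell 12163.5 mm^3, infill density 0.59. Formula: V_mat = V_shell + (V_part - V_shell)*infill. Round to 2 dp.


V_infill = (40566.3 - 12163.5) * 0.59 = 16757.65
V_total = 12163.5 + 16757.65 = 28921.15 mm^3


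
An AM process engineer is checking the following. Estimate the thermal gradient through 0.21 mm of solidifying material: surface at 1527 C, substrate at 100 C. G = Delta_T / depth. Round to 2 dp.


G = (1527-100)/0.21 = 6795.24 C/mm


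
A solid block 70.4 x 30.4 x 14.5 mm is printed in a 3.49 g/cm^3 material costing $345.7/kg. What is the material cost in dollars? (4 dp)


V = 70.4 * 30.4 * 14.5 = 31032.32 mm^3 = 31.03232 cm^3
Mass = 31.03232 * 3.49 / 1000 = 0.1083028 kg
Cost = 0.1083028 * 345.7 = 37.4403 $


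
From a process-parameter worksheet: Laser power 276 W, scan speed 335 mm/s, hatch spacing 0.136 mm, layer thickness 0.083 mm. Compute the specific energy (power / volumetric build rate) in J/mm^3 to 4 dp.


Build rate = 335 * 0.136 * 0.083 = 3.78148 mm^3/s
SE = 276 / 3.78148 = 72.9873 J/mm^3


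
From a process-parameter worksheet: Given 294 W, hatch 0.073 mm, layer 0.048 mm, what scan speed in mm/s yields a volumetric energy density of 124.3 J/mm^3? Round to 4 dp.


v = 294 / (124.3*0.073*0.048) = 675.0129 mm/s


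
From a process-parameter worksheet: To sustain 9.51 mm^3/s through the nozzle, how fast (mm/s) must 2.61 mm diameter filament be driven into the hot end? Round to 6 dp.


A = pi*(2.61/2)^2 = 5.350211
v = 9.51 / 5.350211 = 1.7775 mm/s


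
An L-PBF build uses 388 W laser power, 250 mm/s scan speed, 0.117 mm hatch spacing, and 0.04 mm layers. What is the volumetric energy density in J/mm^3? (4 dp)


E = 388 / (250*0.117*0.04) = 331.6239 J/mm^3


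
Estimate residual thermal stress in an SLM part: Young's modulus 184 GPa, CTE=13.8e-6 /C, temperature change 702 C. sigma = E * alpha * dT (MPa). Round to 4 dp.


sigma = 184*1000 * 13.8e-6 * 702 = 1782.5184 MPa


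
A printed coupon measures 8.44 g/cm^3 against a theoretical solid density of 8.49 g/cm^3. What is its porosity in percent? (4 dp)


Porosity = (1-8.44/8.49)*100 = 0.5889 %


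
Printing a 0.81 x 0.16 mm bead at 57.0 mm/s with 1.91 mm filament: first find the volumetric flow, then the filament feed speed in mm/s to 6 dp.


Q = 0.81 * 0.16 * 57.0 = 7.3872 mm^3/s
A_fil = pi*(1.91/2)^2 = 2.86521104 mm^2
v_feed = 7.3872 / 2.86521104 = 2.578239 mm/s


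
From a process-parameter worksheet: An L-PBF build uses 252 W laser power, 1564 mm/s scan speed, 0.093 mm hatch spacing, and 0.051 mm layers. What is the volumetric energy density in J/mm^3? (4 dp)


E = 252 / (1564*0.093*0.051) = 33.9712 J/mm^3


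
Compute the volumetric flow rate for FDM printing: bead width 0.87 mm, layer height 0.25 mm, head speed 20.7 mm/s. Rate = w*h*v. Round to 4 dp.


Rate = 0.87 * 0.25 * 20.7 = 4.5023 mm^3/s


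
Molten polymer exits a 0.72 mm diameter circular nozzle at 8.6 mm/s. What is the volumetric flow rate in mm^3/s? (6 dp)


A = pi*(0.72/2)^2 = 0.40715041 mm^2
Q = 0.40715041 * 8.6 = 3.501494 mm^3/s


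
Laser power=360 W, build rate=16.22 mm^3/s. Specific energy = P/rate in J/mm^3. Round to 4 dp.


SE = 360 / 16.22 = 22.1948 J/mm^3


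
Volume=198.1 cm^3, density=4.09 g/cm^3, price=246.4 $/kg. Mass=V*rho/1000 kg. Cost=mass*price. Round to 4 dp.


Mass = 198.1*4.09/1000 = 0.810229 kg
Cost = 0.810229 * 246.4 = 199.6404 $


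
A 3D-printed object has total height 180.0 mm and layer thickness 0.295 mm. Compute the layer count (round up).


Layers = ceil(180.0/0.295) = 611


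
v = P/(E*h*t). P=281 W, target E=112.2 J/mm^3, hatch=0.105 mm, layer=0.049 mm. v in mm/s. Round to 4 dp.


v = 281 / (112.2*0.105*0.049) = 486.7748 mm/s


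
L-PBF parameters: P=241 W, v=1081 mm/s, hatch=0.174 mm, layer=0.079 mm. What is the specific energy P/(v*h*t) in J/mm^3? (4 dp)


Build rate = 1081 * 0.174 * 0.079 = 14.859426 mm^3/s
SE = 241 / 14.859426 = 16.2187 J/mm^3


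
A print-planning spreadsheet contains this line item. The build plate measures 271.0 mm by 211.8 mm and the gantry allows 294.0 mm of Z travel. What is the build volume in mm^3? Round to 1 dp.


V = 271.0 * 211.8 * 294.0 = 16874953.2 mm^3


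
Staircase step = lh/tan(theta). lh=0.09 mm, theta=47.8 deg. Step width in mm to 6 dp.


step = 0.09 / tan(47.8) = 0.081607 mm


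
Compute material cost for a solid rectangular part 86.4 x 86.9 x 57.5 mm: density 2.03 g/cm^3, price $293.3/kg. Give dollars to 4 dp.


V = 86.4 * 86.9 * 57.5 = 431719.2 mm^3 = 431.7192 cm^3
Mass = 431.7192 * 2.03 / 1000 = 0.87638998 kg
Cost = 0.87638998 * 293.3 = 257.0452 $


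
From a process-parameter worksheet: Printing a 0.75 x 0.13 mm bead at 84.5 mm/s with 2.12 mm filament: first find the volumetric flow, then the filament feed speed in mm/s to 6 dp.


Q = 0.75 * 0.13 * 84.5 = 8.23875 mm^3/s
A_fil = pi*(2.12/2)^2 = 3.52989351 mm^2
v_feed = 8.23875 / 3.52989351 = 2.333994 mm/s


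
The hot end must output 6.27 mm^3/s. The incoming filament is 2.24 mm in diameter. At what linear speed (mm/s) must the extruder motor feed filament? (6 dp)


A = pi*(2.24/2)^2 = 3.940814
v = 6.27 / 3.940814 = 1.591042 mm/s


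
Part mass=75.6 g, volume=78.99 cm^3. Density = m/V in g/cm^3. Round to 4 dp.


rho = 75.6 / 78.99 = 0.9571 g/cm^3


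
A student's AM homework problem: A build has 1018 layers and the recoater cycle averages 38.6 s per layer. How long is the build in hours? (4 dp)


t = 1018 * 38.6 / 3600 = 10.9152 hrs


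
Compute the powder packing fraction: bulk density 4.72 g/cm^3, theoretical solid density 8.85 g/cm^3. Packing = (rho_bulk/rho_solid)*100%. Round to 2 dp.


Packing = (4.72/8.85)*100 = 53.33 %


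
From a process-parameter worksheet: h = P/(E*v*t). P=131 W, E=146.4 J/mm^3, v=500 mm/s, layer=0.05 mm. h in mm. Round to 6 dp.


h = 131 / (146.4*500*0.05) = 0.035792 mm


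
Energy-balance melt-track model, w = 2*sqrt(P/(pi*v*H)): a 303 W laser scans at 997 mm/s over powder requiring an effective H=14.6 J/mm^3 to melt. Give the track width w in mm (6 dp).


w = 2*sqrt(303/(pi*997*14.6)) = 0.162799 mm


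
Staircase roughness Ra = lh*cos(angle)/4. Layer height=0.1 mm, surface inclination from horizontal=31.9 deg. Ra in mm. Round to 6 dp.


Ra = 0.1 * cos(31.9) / 4 = 0.021224 mm


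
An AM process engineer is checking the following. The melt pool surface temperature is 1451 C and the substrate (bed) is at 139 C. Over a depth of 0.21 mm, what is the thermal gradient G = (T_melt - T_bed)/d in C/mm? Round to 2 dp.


G = (1451-139)/0.21 = 6247.62 C/mm


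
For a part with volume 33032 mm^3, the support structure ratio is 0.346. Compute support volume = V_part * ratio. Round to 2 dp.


V_support = 33032 * 0.346 = 11429.07 mm^3


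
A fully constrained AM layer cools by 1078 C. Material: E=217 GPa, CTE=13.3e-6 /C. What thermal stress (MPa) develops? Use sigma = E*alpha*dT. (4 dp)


sigma = 217*1000 * 13.3e-6 * 1078 = 3111.2158 MPa


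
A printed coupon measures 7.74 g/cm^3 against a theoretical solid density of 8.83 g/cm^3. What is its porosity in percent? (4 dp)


Porosity = (1-7.74/8.83)*100 = 12.3443 %


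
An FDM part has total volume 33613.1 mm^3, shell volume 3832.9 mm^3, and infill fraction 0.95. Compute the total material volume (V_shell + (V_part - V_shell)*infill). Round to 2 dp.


V_infill = (33613.1 - 3832.9) * 0.95 = 28291.19
V_total = 3832.9 + 28291.19 = 32124.09 mm^3


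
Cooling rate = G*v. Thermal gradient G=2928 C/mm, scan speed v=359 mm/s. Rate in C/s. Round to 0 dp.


CR = 2928 * 359 = 1051152 C/s


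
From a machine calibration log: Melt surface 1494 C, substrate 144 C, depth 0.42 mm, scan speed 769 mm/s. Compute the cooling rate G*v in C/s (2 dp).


G = (1494-144)/0.42 = 3214.28571429 C/mm
CR = 3214.28571429 * 769 = 2471785.71 C/s


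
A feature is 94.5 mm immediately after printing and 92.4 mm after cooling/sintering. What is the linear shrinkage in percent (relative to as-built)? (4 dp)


Shrinkage = ((94.5-92.4)/94.5)*100 = 2.2222 %


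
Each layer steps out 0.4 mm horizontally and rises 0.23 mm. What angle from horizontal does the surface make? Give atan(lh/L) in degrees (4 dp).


angle = atan(0.23/0.4) = 29.8989 degrees


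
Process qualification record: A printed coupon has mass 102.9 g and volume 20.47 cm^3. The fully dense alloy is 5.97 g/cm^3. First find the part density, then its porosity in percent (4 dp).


rho_part = 102.9 / 20.47 = 5.02686859 g/cm^3
Porosity = (1 - 5.02686859/5.97)*100 = 15.7978 %


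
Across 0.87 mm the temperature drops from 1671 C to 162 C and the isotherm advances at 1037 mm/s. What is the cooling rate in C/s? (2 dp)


G = (1671-162)/0.87 = 1734.48275862 C/mm
CR = 1734.48275862 * 1037 = 1798658.62 C/s


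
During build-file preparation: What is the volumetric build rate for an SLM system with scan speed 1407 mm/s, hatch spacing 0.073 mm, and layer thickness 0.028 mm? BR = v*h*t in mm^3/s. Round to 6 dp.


Rate = 1407 * 0.073 * 0.028 = 2.875908 mm^3/s


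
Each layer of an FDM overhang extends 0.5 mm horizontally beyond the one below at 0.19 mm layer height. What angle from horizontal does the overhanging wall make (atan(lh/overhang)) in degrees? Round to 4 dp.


angle = atan(0.19/0.5) = 20.8068 degrees


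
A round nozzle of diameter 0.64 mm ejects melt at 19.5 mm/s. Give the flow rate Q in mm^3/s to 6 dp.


A = pi*(0.64/2)^2 = 0.32169909 mm^2
Q = 0.32169909 * 19.5 = 6.273132 mm^3/s


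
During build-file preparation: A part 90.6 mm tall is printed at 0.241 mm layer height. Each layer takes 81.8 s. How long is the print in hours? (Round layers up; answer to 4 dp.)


Layers = ceil(90.6/0.241) = 376
t = 376 * 81.8 / 3600 = 8.5436 hrs


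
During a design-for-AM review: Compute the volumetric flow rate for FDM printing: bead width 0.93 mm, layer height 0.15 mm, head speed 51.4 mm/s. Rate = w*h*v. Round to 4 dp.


Rate = 0.93 * 0.15 * 51.4 = 7.1703 mm^3/s


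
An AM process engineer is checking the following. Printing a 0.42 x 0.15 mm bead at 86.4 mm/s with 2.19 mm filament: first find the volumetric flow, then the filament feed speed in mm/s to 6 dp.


Q = 0.42 * 0.15 * 86.4 = 5.4432 mm^3/s
A_fil = pi*(2.19/2)^2 = 3.76684813 mm^2
v_feed = 5.4432 / 3.76684813 = 1.445028 mm/s


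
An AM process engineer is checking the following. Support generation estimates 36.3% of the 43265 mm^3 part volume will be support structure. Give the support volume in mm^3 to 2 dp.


V_support = 43265 * 0.363 = 15705.2 mm^3


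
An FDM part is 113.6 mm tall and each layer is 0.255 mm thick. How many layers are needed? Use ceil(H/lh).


Layers = ceil(113.6/0.255) = 446


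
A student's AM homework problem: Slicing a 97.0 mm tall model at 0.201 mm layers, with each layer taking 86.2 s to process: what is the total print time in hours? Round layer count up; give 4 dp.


Layers = ceil(97.0/0.201) = 483
t = 483 * 86.2 / 3600 = 11.5652 hrs


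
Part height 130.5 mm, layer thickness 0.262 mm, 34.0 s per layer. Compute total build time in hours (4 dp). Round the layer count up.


Layers = ceil(130.5/0.262) = 499
t = 499 * 34.0 / 3600 = 4.7128 hrs


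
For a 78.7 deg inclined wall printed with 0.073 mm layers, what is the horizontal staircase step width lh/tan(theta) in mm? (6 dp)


step = 0.073 / tan(78.7) = 0.014587 mm


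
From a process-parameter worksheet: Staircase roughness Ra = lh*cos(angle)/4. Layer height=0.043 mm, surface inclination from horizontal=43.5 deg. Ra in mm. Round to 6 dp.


Ra = 0.043 * cos(43.5) / 4 = 0.007798 mm


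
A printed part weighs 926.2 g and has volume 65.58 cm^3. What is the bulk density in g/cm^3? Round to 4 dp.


rho = 926.2 / 65.58 = 14.1232 g/cm^3


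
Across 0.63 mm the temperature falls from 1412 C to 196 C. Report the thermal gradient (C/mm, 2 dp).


G = (1412-196)/0.63 = 1930.16 C/mm


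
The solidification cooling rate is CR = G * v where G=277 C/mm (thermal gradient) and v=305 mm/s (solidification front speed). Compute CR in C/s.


CR = 277 * 305 = 84485 C/s


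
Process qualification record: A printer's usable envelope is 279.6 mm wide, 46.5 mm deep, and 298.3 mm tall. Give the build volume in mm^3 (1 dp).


V = 279.6 * 46.5 * 298.3 = 3878317.6 mm^3


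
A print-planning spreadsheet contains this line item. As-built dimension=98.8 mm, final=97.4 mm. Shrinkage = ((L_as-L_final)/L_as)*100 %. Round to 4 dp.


Shrinkage = ((98.8-97.4)/98.8)*100 = 1.417 %


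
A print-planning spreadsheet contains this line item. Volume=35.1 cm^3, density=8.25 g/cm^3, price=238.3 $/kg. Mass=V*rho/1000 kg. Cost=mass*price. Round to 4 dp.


Mass = 35.1*8.25/1000 = 0.289575 kg
Cost = 0.289575 * 238.3 = 69.0057 $


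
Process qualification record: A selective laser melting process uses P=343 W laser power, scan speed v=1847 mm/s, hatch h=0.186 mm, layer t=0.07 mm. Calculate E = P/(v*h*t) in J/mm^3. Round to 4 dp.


E = 343 / (1847*0.186*0.07) = 14.2632 J/mm^3


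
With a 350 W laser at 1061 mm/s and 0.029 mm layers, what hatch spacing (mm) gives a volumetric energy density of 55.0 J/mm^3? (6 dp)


h = 350 / (55.0*1061*0.029) = 0.20682 mm


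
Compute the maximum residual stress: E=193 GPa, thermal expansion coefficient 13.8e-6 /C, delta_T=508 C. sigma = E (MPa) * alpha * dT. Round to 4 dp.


sigma = 193*1000 * 13.8e-6 * 508 = 1353.0072 MPa


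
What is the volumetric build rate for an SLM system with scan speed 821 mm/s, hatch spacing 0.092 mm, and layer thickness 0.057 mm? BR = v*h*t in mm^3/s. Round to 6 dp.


Rate = 821 * 0.092 * 0.057 = 4.305324 mm^3/s


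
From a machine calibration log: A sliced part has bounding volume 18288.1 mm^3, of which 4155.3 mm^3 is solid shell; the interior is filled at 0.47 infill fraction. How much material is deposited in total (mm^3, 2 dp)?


V_infill = (18288.1 - 4155.3) * 0.47 = 6642.42
V_total = 4155.3 + 6642.42 = 10797.72 mm^3


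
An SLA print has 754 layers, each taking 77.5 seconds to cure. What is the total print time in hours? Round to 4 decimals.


t = 754 * 77.5 / 3600 = 16.2319 hrs


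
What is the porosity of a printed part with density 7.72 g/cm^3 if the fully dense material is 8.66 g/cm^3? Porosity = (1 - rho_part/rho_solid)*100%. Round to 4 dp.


Porosity = (1-7.72/8.66)*100 = 10.8545 %


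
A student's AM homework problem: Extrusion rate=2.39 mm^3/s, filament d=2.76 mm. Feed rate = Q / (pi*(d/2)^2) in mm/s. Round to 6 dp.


A = pi*(2.76/2)^2 = 5.982849
v = 2.39 / 5.982849 = 0.399475 mm/s


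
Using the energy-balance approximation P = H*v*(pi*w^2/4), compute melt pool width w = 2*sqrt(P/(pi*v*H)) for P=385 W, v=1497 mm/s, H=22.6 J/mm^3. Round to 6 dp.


w = 2*sqrt(385/(pi*1497*22.6)) = 0.120371 mm


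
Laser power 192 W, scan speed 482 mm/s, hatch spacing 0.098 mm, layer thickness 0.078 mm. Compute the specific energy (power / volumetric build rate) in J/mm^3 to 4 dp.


Build rate = 482 * 0.098 * 0.078 = 3.684408 mm^3/s
SE = 192 / 3.684408 = 52.1115 J/mm^3


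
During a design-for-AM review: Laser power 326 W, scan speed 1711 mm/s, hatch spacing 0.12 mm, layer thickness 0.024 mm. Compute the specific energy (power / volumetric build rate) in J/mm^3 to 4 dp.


Build rate = 1711 * 0.12 * 0.024 = 4.92768 mm^3/s
SE = 326 / 4.92768 = 66.1569 J/mm^3


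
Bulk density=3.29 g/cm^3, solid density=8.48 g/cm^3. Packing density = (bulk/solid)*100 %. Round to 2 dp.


Packing = (3.29/8.48)*100 = 38.8 %


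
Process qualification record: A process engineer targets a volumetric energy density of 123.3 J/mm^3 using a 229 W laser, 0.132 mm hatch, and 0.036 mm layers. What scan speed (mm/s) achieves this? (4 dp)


v = 229 / (123.3*0.132*0.036) = 390.8373 mm/s


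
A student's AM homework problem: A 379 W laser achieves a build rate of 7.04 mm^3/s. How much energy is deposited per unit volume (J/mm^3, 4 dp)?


SE = 379 / 7.04 = 53.8352 J/mm^3


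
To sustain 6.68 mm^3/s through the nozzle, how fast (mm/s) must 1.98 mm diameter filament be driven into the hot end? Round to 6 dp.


A = pi*(1.98/2)^2 = 3.079075
v = 6.68 / 3.079075 = 2.169483 mm/s


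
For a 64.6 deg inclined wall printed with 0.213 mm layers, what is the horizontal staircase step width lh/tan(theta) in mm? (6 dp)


step = 0.213 / tan(64.6) = 0.10114 mm


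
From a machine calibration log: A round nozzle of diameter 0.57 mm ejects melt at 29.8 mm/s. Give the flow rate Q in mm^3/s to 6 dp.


A = pi*(0.57/2)^2 = 0.25517586 mm^2
Q = 0.25517586 * 29.8 = 7.604241 mm^3/s


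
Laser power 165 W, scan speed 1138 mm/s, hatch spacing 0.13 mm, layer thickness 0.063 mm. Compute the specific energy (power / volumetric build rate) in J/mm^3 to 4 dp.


Build rate = 1138 * 0.13 * 0.063 = 9.32022 mm^3/s
SE = 165 / 9.32022 = 17.7034 J/mm^3


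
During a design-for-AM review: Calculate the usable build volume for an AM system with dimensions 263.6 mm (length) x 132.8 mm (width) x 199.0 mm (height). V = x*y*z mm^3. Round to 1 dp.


V = 263.6 * 132.8 * 199.0 = 6966209.9 mm^3


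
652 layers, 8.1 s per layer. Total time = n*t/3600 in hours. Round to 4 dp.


t = 652 * 8.1 / 3600 = 1.467 hrs


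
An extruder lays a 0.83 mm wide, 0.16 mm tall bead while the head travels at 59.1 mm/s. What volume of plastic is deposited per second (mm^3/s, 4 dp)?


Rate = 0.83 * 0.16 * 59.1 = 7.8485 mm^3/s


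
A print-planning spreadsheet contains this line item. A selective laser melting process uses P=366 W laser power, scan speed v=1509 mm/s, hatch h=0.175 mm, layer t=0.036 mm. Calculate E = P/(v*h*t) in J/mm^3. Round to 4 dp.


E = 366 / (1509*0.175*0.036) = 38.4992 J/mm^3


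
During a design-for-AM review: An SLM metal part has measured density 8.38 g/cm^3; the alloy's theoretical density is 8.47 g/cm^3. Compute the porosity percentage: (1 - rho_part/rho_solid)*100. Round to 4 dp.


Porosity = (1-8.38/8.47)*100 = 1.0626 %


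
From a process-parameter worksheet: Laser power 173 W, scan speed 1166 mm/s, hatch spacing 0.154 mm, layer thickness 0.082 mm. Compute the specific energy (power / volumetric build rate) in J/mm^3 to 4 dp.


Build rate = 1166 * 0.154 * 0.082 = 14.724248 mm^3/s
SE = 173 / 14.724248 = 11.7493 J/mm^3


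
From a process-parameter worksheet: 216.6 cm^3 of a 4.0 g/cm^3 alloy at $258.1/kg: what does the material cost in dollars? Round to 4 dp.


Mass = 216.6*4.0/1000 = 0.8664 kg
Cost = 0.8664 * 258.1 = 223.6178 $


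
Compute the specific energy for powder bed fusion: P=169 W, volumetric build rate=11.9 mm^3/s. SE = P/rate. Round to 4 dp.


SE = 169 / 11.9 = 14.2017 J/mm^3


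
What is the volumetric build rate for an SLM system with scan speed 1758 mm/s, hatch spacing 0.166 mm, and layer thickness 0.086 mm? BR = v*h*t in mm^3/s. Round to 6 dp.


Rate = 1758 * 0.166 * 0.086 = 25.097208 mm^3/s


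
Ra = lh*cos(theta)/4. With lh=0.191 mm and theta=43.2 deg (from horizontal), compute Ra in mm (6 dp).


Ra = 0.191 * cos(43.2) / 4 = 0.034808 mm


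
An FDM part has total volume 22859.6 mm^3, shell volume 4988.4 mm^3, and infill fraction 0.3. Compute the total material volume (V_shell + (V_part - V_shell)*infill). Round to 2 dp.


V_infill = (22859.6 - 4988.4) * 0.3 = 5361.36
V_total = 4988.4 + 5361.36 = 10349.76 mm^3


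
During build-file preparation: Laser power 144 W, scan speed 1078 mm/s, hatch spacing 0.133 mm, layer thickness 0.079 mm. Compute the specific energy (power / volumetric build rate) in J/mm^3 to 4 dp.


Build rate = 1078 * 0.133 * 0.079 = 11.326546 mm^3/s
SE = 144 / 11.326546 = 12.7135 J/mm^3


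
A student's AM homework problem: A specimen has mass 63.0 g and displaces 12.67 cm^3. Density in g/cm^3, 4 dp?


rho = 63.0 / 12.67 = 4.9724 g/cm^3


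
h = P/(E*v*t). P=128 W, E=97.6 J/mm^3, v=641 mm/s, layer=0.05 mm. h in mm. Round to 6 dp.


h = 128 / (97.6*641*0.05) = 0.04092 mm


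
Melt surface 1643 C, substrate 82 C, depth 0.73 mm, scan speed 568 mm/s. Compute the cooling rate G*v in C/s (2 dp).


G = (1643-82)/0.73 = 2138.35616438 C/mm
CR = 2138.35616438 * 568 = 1214586.3 C/s


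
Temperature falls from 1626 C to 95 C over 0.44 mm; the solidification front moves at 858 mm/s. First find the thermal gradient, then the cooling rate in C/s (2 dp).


G = (1626-95)/0.44 = 3479.54545455 C/mm
CR = 3479.54545455 * 858 = 2985450.0 C/s


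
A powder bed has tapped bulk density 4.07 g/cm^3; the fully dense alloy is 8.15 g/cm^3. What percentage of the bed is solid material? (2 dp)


Packing = (4.07/8.15)*100 = 49.94 %


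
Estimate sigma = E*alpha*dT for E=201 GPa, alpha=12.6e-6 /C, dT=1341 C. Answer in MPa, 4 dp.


sigma = 201*1000 * 12.6e-6 * 1341 = 3396.2166 MPa


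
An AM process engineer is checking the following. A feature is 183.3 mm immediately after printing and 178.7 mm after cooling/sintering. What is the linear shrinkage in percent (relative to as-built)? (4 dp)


Shrinkage = ((183.3-178.7)/183.3)*100 = 2.5095 %


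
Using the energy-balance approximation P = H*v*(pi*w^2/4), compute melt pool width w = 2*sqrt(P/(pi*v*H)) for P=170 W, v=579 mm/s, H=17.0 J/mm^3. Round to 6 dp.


w = 2*sqrt(170/(pi*579*17.0)) = 0.148291 mm


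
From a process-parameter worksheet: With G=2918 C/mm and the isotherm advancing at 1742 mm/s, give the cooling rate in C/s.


CR = 2918 * 1742 = 5083156 C/s


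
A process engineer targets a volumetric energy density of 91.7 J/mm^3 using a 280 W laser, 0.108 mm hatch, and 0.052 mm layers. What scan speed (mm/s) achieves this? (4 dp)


v = 280 / (91.7*0.108*0.052) = 543.7028 mm/s


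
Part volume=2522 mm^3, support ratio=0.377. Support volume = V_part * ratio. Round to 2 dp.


V_support = 2522 * 0.377 = 950.79 mm^3


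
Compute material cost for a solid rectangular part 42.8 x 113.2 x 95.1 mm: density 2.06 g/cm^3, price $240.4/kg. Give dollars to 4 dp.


V = 42.8 * 113.2 * 95.1 = 460755.696 mm^3 = 460.755696 cm^3
Mass = 460.755696 * 2.06 / 1000 = 0.94915673 kg
Cost = 0.94915673 * 240.4 = 228.1773 $


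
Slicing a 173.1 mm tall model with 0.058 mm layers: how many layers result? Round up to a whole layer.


Layers = ceil(173.1/0.058) = 2985


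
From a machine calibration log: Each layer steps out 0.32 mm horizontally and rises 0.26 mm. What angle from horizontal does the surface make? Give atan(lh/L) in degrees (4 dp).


angle = atan(0.26/0.32) = 39.0939 degrees


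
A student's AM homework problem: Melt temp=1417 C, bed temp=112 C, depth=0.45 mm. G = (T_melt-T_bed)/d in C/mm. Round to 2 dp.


G = (1417-112)/0.45 = 2900.0 C/mm


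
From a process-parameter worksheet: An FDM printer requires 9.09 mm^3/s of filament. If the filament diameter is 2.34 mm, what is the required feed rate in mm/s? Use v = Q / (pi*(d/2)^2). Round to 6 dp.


A = pi*(2.34/2)^2 = 4.300526
v = 9.09 / 4.300526 = 2.113695 mm/s


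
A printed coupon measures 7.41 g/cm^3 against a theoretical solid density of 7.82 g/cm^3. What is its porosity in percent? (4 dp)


Porosity = (1-7.41/7.82)*100 = 5.243 %


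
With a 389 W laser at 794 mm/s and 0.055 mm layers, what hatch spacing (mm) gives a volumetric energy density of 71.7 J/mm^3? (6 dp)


h = 389 / (71.7*794*0.055) = 0.124236 mm


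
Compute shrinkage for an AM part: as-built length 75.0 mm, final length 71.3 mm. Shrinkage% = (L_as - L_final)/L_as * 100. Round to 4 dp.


Shrinkage = ((75.0-71.3)/75.0)*100 = 4.9333 %


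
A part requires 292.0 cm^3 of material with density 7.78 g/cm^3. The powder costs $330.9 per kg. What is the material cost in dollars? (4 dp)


Mass = 292.0*7.78/1000 = 2.27176 kg
Cost = 2.27176 * 330.9 = 751.7254 $


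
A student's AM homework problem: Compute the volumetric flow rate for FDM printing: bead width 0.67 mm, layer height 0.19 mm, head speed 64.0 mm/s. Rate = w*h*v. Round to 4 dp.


Rate = 0.67 * 0.19 * 64.0 = 8.1472 mm^3/s


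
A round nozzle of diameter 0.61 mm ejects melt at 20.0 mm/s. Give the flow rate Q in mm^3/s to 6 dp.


A = pi*(0.61/2)^2 = 0.29224666 mm^2
Q = 0.29224666 * 20.0 = 5.844933 mm^3/s


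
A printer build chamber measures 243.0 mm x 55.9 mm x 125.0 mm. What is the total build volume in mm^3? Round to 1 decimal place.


V = 243.0 * 55.9 * 125.0 = 1697962.5 mm^3


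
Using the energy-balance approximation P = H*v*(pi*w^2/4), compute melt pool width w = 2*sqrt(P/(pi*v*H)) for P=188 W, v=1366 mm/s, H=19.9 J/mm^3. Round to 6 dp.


w = 2*sqrt(188/(pi*1366*19.9)) = 0.093839 mm


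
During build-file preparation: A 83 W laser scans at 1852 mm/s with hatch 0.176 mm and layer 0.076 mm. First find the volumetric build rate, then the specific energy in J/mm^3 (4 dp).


Build rate = 1852 * 0.176 * 0.076 = 24.772352 mm^3/s
SE = 83 / 24.772352 = 3.3505 J/mm^3


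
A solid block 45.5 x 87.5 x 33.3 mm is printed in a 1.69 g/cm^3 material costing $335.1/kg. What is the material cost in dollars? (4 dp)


V = 45.5 * 87.5 * 33.3 = 132575.625 mm^3 = 132.575625 cm^3
Mass = 132.575625 * 1.69 / 1000 = 0.22405281 kg
Cost = 0.22405281 * 335.1 = 75.0801 $


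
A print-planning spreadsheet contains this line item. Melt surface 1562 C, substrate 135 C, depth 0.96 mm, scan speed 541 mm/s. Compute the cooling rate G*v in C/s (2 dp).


G = (1562-135)/0.96 = 1486.45833333 C/mm
CR = 1486.45833333 * 541 = 804173.96 C/s


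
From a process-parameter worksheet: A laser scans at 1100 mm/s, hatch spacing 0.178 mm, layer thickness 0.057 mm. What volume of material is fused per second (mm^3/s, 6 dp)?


Rate = 1100 * 0.178 * 0.057 = 11.1606 mm^3/s


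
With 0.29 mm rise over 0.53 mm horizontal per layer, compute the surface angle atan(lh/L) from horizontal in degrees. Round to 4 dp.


angle = atan(0.29/0.53) = 28.6861 degrees


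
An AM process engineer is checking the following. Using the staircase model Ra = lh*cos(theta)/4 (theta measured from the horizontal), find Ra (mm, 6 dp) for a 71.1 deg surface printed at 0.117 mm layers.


Ra = 0.117 * cos(71.1) / 4 = 0.009475 mm


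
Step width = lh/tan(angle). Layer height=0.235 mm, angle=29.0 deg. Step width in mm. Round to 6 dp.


step = 0.235 / tan(29.0) = 0.423951 mm


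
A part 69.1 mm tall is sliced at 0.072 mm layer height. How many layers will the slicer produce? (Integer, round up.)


Layers = ceil(69.1/0.072) = 960


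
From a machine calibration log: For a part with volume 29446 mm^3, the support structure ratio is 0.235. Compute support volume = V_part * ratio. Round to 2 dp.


V_support = 29446 * 0.235 = 6919.81 mm^3


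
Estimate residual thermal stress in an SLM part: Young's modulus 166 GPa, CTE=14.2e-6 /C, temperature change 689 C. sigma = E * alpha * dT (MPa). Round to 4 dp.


sigma = 166*1000 * 14.2e-6 * 689 = 1624.1108 MPa
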